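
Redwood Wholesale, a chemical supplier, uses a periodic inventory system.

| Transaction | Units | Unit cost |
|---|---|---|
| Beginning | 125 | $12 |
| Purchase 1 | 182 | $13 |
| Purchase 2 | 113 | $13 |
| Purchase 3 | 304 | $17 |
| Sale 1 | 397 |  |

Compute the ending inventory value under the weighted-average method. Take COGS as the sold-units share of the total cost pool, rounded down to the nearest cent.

Sale 1, sell 397: 397/724 × $10,503.00 → $5,759.24
Ending inventory (cost pool remaining) = $4,743.76

Ending inventory = $4,743.76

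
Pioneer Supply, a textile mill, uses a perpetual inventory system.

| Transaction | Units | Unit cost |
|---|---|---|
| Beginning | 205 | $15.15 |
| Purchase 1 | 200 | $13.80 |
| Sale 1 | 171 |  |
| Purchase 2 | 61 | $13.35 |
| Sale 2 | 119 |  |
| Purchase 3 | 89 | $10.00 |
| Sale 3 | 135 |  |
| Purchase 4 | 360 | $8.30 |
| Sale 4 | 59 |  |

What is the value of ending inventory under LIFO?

Sale 1 (171) [LIFO — newest first]: 171 @ $13.80 = $2,359.80
Sale 2 (119) [LIFO — newest first]: 61 @ $13.35 + 29 @ $13.80 + 29 @ $15.15 = $1,653.90
Sale 3 (135) [LIFO — newest first]: 89 @ $10.00 + 46 @ $15.15 = $1,586.90
Sale 4 (59) [LIFO — newest first]: 59 @ $8.30 = $489.70
Total COGS = $2,359.80 + $1,653.90 + $1,586.90 + $489.70 = $6,090.30
Ending inventory: 130 @ $15.15 + 301 @ $8.30 = $4,467.80
Check: goods available $10,558.10 = COGS $6,090.30 + ending $4,467.80

Ending inventory = $4,467.80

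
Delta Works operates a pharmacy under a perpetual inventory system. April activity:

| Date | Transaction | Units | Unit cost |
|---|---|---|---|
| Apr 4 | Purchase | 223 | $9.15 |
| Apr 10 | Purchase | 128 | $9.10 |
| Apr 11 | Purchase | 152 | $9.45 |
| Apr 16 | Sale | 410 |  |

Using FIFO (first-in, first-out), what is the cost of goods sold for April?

Apr 16, 410 sold [FIFO — oldest first]: 223 @ $9.15 + 128 @ $9.10 + 59 @ $9.45 = $3,762.80
Ending inventory: 93 @ $9.45 = $878.85
Check: goods available $4,641.65 = COGS $3,762.80 + ending $878.85

COGS = $3,762.80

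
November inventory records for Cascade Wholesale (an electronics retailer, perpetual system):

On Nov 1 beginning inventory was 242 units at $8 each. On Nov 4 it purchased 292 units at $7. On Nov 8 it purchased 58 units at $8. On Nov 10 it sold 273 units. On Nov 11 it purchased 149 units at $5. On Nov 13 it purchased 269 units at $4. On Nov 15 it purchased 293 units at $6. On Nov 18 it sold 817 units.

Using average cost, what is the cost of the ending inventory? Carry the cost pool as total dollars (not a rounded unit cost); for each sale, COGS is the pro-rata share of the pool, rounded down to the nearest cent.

After Nov 1: 242 on hand, pool $1,936.00 (≈ $8.0000 each)
After Nov 4: 534 on hand, pool $3,980.00 (≈ $7.4532 each)
After Nov 8: 592 on hand, pool $4,444.00 (≈ $7.5068 each)
Nov 10, sell 273: 273/592 × $4,444.00 → $2,049.34
After Nov 11: 468 on hand, pool $3,139.66 (≈ $6.7087 each)
After Nov 13: 737 on hand, pool $4,215.66 (≈ $5.7200 each)
After Nov 15: 1030 on hand, pool $5,973.66 (≈ $5.7997 each)
Nov 18, sell 817: 817/1030 × $5,973.66 → $4,738.33
Total COGS = $2,049.34 + $4,738.33 = $6,787.67
Ending inventory (cost pool remaining) = $1,235.33

Ending inventory = $1,235.33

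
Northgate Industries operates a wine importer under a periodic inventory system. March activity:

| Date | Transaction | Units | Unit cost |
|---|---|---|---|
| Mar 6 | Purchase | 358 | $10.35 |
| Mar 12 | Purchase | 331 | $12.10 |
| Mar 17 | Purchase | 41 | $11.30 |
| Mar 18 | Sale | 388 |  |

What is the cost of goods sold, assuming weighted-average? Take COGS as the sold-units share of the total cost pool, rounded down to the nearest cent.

COGS = $4,344.37

Mar 18, sell 388: 388/730 × $8,173.70 → $4,344.37
Ending inventory (cost pool remaining) = $3,829.33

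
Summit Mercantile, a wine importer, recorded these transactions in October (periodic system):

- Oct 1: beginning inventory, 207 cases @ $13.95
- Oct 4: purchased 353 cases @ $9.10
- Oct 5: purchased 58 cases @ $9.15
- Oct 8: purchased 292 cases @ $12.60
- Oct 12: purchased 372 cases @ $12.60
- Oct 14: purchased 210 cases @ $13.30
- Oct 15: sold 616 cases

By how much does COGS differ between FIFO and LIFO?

$1,296.25

FIFO COGS: 207 @ $13.95 + 353 @ $9.10 + 56 @ $9.15 = $6,612.35
LIFO COGS: 210 @ $13.30 + 372 @ $12.60 + 34 @ $12.60 = $7,908.60
Difference = |$6,612.35 − $7,908.60| = $1,296.25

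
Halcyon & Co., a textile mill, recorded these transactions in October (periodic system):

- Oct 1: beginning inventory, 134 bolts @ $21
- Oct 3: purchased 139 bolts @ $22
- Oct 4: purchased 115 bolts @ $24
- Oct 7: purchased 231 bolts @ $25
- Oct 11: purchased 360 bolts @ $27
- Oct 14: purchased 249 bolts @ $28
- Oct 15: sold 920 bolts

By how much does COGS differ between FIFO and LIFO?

FIFO COGS: 134 @ $21 + 139 @ $22 + 115 @ $24 + 231 @ $25 + 301 @ $27 = $22,534
LIFO COGS: 249 @ $28 + 360 @ $27 + 231 @ $25 + 80 @ $24 = $24,387
Difference = |$22,534 − $24,387| = $1,853

$1,853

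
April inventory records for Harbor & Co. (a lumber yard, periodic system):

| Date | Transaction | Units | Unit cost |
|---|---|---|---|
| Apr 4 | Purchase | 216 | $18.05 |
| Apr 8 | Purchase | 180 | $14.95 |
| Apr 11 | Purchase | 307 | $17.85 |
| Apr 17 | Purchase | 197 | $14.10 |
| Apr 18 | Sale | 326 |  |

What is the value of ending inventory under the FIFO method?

Apr 18, 326 sold [FIFO — oldest first]: 216 @ $18.05 + 110 @ $14.95 = $5,543.30
Ending inventory: 70 @ $14.95 + 307 @ $17.85 + 197 @ $14.10 = $9,304.15

Ending inventory = $9,304.15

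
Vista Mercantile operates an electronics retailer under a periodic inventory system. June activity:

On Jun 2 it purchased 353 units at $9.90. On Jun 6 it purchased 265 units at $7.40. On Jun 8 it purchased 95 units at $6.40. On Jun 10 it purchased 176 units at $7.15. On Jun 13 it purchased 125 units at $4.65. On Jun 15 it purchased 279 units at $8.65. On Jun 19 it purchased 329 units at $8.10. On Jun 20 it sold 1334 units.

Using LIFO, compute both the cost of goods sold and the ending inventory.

COGS = $10,130.40; ending inventory = $2,851.20

Jun 20, 1334 sold [LIFO — newest first]: 329 @ $8.10 + 279 @ $8.65 + 125 @ $4.65 + 176 @ $7.15 + 95 @ $6.40 + 265 @ $7.40 + 65 @ $9.90 = $10,130.40
Ending inventory: 288 @ $9.90 = $2,851.20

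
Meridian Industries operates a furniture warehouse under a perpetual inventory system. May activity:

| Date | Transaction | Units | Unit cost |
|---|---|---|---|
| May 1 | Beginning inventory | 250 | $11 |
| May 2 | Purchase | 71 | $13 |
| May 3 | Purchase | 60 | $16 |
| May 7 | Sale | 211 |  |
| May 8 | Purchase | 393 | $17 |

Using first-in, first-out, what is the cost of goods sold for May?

May 7, 211 sold [FIFO — oldest first]: 211 @ $11 = $2,321
Ending inventory: 39 @ $11 + 71 @ $13 + 60 @ $16 + 393 @ $17 = $8,993
Check: goods available $11,314 = COGS $2,321 + ending $8,993

COGS = $2,321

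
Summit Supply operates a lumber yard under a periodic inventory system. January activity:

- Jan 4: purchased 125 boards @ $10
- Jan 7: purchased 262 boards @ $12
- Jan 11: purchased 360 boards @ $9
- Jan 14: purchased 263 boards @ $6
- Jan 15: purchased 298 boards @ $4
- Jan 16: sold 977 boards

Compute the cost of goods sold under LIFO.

Jan 16, 977 sold [LIFO — newest first]: 298 @ $4 + 263 @ $6 + 360 @ $9 + 56 @ $12 = $6,682
Ending inventory: 125 @ $10 + 206 @ $12 = $3,722

COGS = $6,682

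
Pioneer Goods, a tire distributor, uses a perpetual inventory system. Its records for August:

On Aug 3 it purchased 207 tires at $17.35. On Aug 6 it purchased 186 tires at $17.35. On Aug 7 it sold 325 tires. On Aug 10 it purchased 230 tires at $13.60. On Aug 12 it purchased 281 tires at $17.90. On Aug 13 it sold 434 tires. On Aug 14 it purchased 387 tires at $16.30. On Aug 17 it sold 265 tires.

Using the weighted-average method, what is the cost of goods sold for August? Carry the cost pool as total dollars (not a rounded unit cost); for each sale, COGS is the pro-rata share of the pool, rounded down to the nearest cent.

COGS = $16,945.01

After Aug 3: 207 on hand, pool $3,591.45 (≈ $17.3500 each)
After Aug 6: 393 on hand, pool $6,818.55 (≈ $17.3500 each)
Aug 7, sell 325: 325/393 × $6,818.55 → $5,638.75
After Aug 10: 298 on hand, pool $4,307.80 (≈ $14.4557 each)
After Aug 12: 579 on hand, pool $9,337.70 (≈ $16.1273 each)
Aug 13, sell 434: 434/579 × $9,337.70 → $6,999.24
After Aug 14: 532 on hand, pool $8,646.56 (≈ $16.2529 each)
Aug 17, sell 265: 265/532 × $8,646.56 → $4,307.02
Total COGS = $5,638.75 + $6,999.24 + $4,307.02 = $16,945.01
Ending inventory (cost pool remaining) = $4,339.54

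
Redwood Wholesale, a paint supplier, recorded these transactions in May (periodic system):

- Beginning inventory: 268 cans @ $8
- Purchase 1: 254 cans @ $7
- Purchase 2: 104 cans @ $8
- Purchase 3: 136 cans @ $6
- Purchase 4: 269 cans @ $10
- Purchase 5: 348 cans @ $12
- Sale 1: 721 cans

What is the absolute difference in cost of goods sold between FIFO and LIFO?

$2,166

FIFO COGS: 268 @ $8 + 254 @ $7 + 104 @ $8 + 95 @ $6 = $5,324
LIFO COGS: 348 @ $12 + 269 @ $10 + 104 @ $6 = $7,490
Difference = |$5,324 − $7,490| = $2,166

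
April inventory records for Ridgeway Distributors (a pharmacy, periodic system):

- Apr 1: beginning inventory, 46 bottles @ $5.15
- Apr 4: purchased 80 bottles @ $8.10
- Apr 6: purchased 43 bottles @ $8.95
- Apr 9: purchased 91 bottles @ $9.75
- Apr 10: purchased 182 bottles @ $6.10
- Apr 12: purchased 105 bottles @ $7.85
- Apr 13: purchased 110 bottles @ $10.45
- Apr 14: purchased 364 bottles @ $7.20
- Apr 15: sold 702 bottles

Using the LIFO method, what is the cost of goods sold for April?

Apr 15, 702 sold [LIFO — newest first]: 364 @ $7.20 + 110 @ $10.45 + 105 @ $7.85 + 123 @ $6.10 = $5,344.85
Ending inventory: 46 @ $5.15 + 80 @ $8.10 + 43 @ $8.95 + 91 @ $9.75 + 59 @ $6.10 = $2,516.90

COGS = $5,344.85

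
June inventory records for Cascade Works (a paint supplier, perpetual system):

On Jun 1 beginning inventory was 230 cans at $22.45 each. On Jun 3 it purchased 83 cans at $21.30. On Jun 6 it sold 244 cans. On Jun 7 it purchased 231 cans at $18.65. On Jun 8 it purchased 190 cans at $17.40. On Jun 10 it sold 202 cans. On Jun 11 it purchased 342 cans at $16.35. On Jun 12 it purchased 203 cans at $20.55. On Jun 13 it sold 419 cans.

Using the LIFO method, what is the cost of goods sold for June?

Jun 6, 244 sold [LIFO — newest first]: 83 @ $21.30 + 161 @ $22.45 = $5,382.35
Jun 10, 202 sold [LIFO — newest first]: 190 @ $17.40 + 12 @ $18.65 = $3,529.80
Jun 13, 419 sold [LIFO — newest first]: 203 @ $20.55 + 216 @ $16.35 = $7,703.25
Total COGS = $5,382.35 + $3,529.80 + $7,703.25 = $16,615.40
Ending inventory: 69 @ $22.45 + 219 @ $18.65 + 126 @ $16.35 = $7,693.50

COGS = $16,615.40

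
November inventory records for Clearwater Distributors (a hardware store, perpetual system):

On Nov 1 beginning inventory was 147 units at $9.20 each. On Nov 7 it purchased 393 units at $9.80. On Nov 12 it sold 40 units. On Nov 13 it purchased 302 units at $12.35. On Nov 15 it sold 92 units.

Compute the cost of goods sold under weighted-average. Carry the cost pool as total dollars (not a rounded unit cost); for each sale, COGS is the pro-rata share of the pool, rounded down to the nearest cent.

After Nov 1: 147 on hand, pool $1,352.40 (≈ $9.2000 each)
After Nov 7: 540 on hand, pool $5,203.80 (≈ $9.6367 each)
Nov 12, sell 40: 40/540 × $5,203.80 → $385.46
After Nov 13: 802 on hand, pool $8,548.04 (≈ $10.6584 each)
Nov 15, sell 92: 92/802 × $8,548.04 → $980.57
Total COGS = $385.46 + $980.57 = $1,366.03
Ending inventory (cost pool remaining) = $7,567.47
Check: goods available $8,933.50 = COGS $1,366.03 + ending $7,567.47

COGS = $1,366.03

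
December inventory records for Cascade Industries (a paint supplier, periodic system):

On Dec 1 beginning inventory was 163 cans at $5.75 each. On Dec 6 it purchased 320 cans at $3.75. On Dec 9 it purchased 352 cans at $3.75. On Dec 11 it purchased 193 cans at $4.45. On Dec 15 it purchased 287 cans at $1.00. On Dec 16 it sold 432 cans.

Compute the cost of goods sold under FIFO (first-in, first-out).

COGS = $1,946.00

Dec 16, 432 sold [FIFO — oldest first]: 163 @ $5.75 + 269 @ $3.75 = $1,946.00
Ending inventory: 51 @ $3.75 + 352 @ $3.75 + 193 @ $4.45 + 287 @ $1.00 = $2,657.10
Check: goods available $4,603.10 = COGS $1,946.00 + ending $2,657.10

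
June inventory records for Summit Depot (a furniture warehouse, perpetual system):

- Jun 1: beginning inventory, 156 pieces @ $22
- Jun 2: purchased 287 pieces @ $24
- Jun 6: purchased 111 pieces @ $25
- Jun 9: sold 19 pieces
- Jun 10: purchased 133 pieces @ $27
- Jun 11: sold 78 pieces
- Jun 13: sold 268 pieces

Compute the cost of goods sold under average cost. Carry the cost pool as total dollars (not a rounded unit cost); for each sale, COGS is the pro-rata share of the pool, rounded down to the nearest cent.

COGS = $8,859.22

After Jun 1: 156 on hand, pool $3,432.00 (≈ $22.0000 each)
After Jun 2: 443 on hand, pool $10,320.00 (≈ $23.2957 each)
After Jun 6: 554 on hand, pool $13,095.00 (≈ $23.6372 each)
Jun 9, sell 19: 19/554 × $13,095.00 → $449.10
After Jun 10: 668 on hand, pool $16,236.90 (≈ $24.3067 each)
Jun 11, sell 78: 78/668 × $16,236.90 → $1,895.92
Jun 13, sell 268: 268/590 × $14,340.98 → $6,514.20
Total COGS = $449.10 + $1,895.92 + $6,514.20 = $8,859.22
Ending inventory (cost pool remaining) = $7,826.78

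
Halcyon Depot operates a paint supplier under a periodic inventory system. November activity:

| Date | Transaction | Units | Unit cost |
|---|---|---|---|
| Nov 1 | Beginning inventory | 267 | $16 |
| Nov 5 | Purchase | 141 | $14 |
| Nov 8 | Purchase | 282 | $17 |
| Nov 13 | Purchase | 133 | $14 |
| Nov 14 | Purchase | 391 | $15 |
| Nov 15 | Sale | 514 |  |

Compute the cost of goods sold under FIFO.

COGS = $8,048

Nov 15, 514 sold [FIFO — oldest first]: 267 @ $16 + 141 @ $14 + 106 @ $17 = $8,048
Ending inventory: 176 @ $17 + 133 @ $14 + 391 @ $15 = $10,719
Check: goods available $18,767 = COGS $8,048 + ending $10,719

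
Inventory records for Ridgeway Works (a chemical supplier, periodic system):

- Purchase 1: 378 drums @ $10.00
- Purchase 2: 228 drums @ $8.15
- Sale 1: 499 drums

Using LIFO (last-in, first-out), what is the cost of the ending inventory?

Ending inventory = $1,070.00

Sale 1 (499) [LIFO — newest first]: 228 @ $8.15 + 271 @ $10.00 = $4,568.20
Ending inventory: 107 @ $10.00 = $1,070.00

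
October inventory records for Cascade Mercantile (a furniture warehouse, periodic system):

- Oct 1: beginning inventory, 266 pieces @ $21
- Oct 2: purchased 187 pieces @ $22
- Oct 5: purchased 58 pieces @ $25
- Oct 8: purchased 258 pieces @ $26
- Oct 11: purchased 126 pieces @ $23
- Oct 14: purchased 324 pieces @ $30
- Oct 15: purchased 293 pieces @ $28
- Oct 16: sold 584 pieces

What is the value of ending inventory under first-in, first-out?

Ending inventory = $25,632

Oct 16, 584 sold [FIFO — oldest first]: 266 @ $21 + 187 @ $22 + 58 @ $25 + 73 @ $26 = $13,048
Ending inventory: 185 @ $26 + 126 @ $23 + 324 @ $30 + 293 @ $28 = $25,632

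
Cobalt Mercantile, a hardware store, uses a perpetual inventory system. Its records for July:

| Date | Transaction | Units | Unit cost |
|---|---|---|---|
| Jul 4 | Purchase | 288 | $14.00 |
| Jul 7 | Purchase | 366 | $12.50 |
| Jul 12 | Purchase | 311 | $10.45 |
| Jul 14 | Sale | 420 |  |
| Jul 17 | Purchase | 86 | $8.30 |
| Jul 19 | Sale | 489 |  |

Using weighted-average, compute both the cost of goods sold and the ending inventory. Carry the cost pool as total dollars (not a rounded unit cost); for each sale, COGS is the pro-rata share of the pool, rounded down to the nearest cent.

After Jul 4: 288 on hand, pool $4,032.00 (≈ $14.0000 each)
After Jul 7: 654 on hand, pool $8,607.00 (≈ $13.1606 each)
After Jul 12: 965 on hand, pool $11,856.95 (≈ $12.2870 each)
Jul 14, sell 420: 420/965 × $11,856.95 → $5,160.53
After Jul 17: 631 on hand, pool $7,410.22 (≈ $11.7436 each)
Jul 19, sell 489: 489/631 × $7,410.22 → $5,742.62
Total COGS = $5,160.53 + $5,742.62 = $10,903.15
Ending inventory (cost pool remaining) = $1,667.60

COGS = $10,903.15; ending inventory = $1,667.60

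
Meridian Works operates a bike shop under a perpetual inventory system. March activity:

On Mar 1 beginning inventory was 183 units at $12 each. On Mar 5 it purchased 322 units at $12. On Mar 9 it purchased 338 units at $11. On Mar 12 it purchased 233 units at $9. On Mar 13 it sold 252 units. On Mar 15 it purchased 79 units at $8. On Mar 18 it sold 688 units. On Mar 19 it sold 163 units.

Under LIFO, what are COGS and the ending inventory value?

COGS = $11,883; ending inventory = $624

Mar 13, 252 sold [LIFO — newest first]: 233 @ $9 + 19 @ $11 = $2,306
Mar 18, 688 sold [LIFO — newest first]: 79 @ $8 + 319 @ $11 + 290 @ $12 = $7,621
Mar 19, 163 sold [LIFO — newest first]: 32 @ $12 + 131 @ $12 = $1,956
Total COGS = $2,306 + $7,621 + $1,956 = $11,883
Ending inventory: 52 @ $12 = $624
Check: goods available $12,507 = COGS $11,883 + ending $624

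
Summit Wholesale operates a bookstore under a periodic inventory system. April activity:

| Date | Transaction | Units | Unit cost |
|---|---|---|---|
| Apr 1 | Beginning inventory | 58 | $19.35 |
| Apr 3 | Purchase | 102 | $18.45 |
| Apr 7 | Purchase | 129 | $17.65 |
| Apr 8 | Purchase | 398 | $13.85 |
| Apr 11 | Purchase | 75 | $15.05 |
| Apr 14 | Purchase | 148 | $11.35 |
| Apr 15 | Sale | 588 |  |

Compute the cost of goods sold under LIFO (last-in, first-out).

COGS = $7,863.80

Apr 15, 588 sold [LIFO — newest first]: 148 @ $11.35 + 75 @ $15.05 + 365 @ $13.85 = $7,863.80
Ending inventory: 58 @ $19.35 + 102 @ $18.45 + 129 @ $17.65 + 33 @ $13.85 = $5,738.10
Check: goods available $13,601.90 = COGS $7,863.80 + ending $5,738.10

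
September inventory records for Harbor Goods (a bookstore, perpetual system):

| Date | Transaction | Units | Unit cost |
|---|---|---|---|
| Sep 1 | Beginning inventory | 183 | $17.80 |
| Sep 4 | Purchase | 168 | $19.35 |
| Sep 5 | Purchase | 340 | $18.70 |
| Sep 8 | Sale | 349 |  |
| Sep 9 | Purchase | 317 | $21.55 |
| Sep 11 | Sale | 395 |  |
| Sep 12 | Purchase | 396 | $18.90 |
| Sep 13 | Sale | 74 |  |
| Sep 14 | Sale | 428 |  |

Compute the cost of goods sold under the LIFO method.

Sep 8, 349 sold [LIFO — newest first]: 340 @ $18.70 + 9 @ $19.35 = $6,532.15
Sep 11, 395 sold [LIFO — newest first]: 317 @ $21.55 + 78 @ $19.35 = $8,340.65
Sep 13, 74 sold [LIFO — newest first]: 74 @ $18.90 = $1,398.60
Sep 14, 428 sold [LIFO — newest first]: 322 @ $18.90 + 81 @ $19.35 + 25 @ $17.80 = $8,098.15
Total COGS = $6,532.15 + $8,340.65 + $1,398.60 + $8,098.15 = $24,369.55
Ending inventory: 158 @ $17.80 = $2,812.40
Check: goods available $27,181.95 = COGS $24,369.55 + ending $2,812.40

COGS = $24,369.55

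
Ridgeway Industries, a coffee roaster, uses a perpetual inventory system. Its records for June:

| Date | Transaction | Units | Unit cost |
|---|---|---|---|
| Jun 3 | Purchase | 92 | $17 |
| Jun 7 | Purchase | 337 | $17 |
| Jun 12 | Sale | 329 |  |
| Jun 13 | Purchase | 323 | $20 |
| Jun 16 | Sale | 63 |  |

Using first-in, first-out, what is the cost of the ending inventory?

Ending inventory = $7,089

Jun 12, 329 sold [FIFO — oldest first]: 92 @ $17 + 237 @ $17 = $5,593
Jun 16, 63 sold [FIFO — oldest first]: 63 @ $17 = $1,071
Total COGS = $5,593 + $1,071 = $6,664
Ending inventory: 37 @ $17 + 323 @ $20 = $7,089
Check: goods available $13,753 = COGS $6,664 + ending $7,089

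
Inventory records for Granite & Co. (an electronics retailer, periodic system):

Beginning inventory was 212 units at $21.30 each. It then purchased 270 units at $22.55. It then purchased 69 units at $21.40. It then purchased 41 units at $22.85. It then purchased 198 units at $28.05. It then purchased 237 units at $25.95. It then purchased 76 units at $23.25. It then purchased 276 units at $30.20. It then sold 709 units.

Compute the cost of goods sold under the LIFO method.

COGS = $19,618.35

Sale 1 (709) [LIFO — newest first]: 276 @ $30.20 + 76 @ $23.25 + 237 @ $25.95 + 120 @ $28.05 = $19,618.35
Ending inventory: 212 @ $21.30 + 270 @ $22.55 + 69 @ $21.40 + 41 @ $22.85 + 78 @ $28.05 = $15,205.45
Check: goods available $34,823.80 = COGS $19,618.35 + ending $15,205.45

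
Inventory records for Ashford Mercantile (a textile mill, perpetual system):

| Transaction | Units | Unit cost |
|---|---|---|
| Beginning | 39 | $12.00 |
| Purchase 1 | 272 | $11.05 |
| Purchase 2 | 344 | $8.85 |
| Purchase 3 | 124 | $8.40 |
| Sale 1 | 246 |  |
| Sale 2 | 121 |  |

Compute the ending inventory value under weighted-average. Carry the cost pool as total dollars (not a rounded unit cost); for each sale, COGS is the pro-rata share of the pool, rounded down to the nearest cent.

After Beginning: 39 on hand, pool $468.00 (≈ $12.0000 each)
After Purchase 1: 311 on hand, pool $3,473.60 (≈ $11.1691 each)
After Purchase 2: 655 on hand, pool $6,518.00 (≈ $9.9511 each)
After Purchase 3: 779 on hand, pool $7,559.60 (≈ $9.7042 each)
Sale 1, sell 246: 246/779 × $7,559.60 → $2,387.24
Sale 2, sell 121: 121/533 × $5,172.36 → $1,174.21
Total COGS = $2,387.24 + $1,174.21 = $3,561.45
Ending inventory (cost pool remaining) = $3,998.15
Check: goods available $7,559.60 = COGS $3,561.45 + ending $3,998.15

Ending inventory = $3,998.15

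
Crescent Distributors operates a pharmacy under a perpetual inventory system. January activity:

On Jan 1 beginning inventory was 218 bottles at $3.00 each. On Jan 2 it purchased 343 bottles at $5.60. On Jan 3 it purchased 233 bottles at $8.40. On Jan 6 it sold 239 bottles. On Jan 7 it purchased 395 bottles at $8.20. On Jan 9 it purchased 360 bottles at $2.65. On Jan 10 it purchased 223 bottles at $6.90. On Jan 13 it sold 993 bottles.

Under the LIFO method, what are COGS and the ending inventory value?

Jan 6, 239 sold [LIFO — newest first]: 233 @ $8.40 + 6 @ $5.60 = $1,990.80
Jan 13, 993 sold [LIFO — newest first]: 223 @ $6.90 + 360 @ $2.65 + 395 @ $8.20 + 15 @ $5.60 = $5,815.70
Total COGS = $1,990.80 + $5,815.70 = $7,806.50
Ending inventory: 218 @ $3.00 + 322 @ $5.60 = $2,457.20

COGS = $7,806.50; ending inventory = $2,457.20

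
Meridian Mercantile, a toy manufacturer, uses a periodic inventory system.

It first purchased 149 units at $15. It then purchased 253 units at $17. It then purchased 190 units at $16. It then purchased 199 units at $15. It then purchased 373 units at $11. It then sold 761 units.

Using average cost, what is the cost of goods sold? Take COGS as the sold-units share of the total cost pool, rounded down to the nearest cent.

Sale 1, sell 761: 761/1164 × $16,664.00 → $10,894.59
Ending inventory (cost pool remaining) = $5,769.41
Check: goods available $16,664.00 = COGS $10,894.59 + ending $5,769.41

COGS = $10,894.59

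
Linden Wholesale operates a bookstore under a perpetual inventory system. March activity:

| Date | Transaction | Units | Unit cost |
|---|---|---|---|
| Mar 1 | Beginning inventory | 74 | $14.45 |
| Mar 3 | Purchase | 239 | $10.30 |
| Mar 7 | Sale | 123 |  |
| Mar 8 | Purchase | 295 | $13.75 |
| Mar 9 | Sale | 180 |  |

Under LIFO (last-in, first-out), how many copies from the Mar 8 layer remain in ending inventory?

Mar 7, 123 sold [LIFO — newest first]: 123 @ $10.30 = $1,266.90
Mar 9, 180 sold [LIFO — newest first]: 180 @ $13.75 = $2,475.00
Total COGS = $1,266.90 + $2,475.00 = $3,741.90
Ending inventory: 74 @ $14.45 + 116 @ $10.30 + 115 @ $13.75 = $3,845.35
Check: goods available $7,587.25 = COGS $3,741.90 + ending $3,845.35

115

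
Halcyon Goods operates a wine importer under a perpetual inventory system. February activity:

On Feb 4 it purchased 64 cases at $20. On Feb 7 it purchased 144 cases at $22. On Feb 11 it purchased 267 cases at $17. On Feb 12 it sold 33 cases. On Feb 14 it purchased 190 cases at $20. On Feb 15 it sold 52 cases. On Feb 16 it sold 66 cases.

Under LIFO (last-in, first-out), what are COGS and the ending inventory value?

Feb 12, 33 sold [LIFO — newest first]: 33 @ $17 = $561
Feb 15, 52 sold [LIFO — newest first]: 52 @ $20 = $1,040
Feb 16, 66 sold [LIFO — newest first]: 66 @ $20 = $1,320
Total COGS = $561 + $1,040 + $1,320 = $2,921
Ending inventory: 64 @ $20 + 144 @ $22 + 234 @ $17 + 72 @ $20 = $9,866

COGS = $2,921; ending inventory = $9,866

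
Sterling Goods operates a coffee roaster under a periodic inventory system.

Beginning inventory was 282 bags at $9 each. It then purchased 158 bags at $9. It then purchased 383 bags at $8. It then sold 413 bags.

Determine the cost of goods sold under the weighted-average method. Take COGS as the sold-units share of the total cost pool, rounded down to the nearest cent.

COGS = $3,524.80

Sale 1, sell 413: 413/823 × $7,024.00 → $3,524.80
Ending inventory (cost pool remaining) = $3,499.20
Check: goods available $7,024.00 = COGS $3,524.80 + ending $3,499.20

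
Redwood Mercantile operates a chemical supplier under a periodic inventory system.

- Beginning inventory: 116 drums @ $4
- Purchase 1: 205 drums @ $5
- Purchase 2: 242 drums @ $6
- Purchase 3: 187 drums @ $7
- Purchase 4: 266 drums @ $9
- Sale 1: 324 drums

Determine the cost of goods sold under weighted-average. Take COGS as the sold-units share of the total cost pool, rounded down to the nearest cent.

Sale 1, sell 324: 324/1016 × $6,644.00 → $2,118.75
Ending inventory (cost pool remaining) = $4,525.25
Check: goods available $6,644.00 = COGS $2,118.75 + ending $4,525.25

COGS = $2,118.75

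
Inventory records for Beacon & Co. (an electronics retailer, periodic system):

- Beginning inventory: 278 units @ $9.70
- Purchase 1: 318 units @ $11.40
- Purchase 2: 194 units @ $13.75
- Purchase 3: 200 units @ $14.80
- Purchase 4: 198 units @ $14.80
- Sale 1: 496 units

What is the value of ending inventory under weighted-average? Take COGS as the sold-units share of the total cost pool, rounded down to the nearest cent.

Ending inventory = $8,667.30

Sale 1, sell 496: 496/1188 × $14,879.70 → $6,212.40
Ending inventory (cost pool remaining) = $8,667.30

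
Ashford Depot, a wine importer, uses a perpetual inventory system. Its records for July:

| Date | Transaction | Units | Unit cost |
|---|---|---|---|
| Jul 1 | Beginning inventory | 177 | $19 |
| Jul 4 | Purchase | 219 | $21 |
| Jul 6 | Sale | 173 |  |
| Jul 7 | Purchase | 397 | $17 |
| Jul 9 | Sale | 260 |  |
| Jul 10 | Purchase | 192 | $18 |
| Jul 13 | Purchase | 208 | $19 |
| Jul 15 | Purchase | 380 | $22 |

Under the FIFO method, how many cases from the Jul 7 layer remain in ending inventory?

Jul 6, 173 sold [FIFO — oldest first]: 173 @ $19 = $3,287
Jul 9, 260 sold [FIFO — oldest first]: 4 @ $19 + 219 @ $21 + 37 @ $17 = $5,304
Total COGS = $3,287 + $5,304 = $8,591
Ending inventory: 360 @ $17 + 192 @ $18 + 208 @ $19 + 380 @ $22 = $21,888
Check: goods available $30,479 = COGS $8,591 + ending $21,888

360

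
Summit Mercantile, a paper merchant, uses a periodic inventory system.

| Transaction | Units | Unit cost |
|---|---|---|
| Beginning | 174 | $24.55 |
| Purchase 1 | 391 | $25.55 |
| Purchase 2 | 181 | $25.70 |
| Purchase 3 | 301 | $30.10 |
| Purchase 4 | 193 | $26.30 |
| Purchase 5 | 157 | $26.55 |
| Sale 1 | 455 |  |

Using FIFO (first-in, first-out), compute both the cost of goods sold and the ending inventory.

Sale 1 (455) [FIFO — oldest first]: 174 @ $24.55 + 281 @ $25.55 = $11,451.25
Ending inventory: 110 @ $25.55 + 181 @ $25.70 + 301 @ $30.10 + 193 @ $26.30 + 157 @ $26.55 = $25,766.55

COGS = $11,451.25; ending inventory = $25,766.55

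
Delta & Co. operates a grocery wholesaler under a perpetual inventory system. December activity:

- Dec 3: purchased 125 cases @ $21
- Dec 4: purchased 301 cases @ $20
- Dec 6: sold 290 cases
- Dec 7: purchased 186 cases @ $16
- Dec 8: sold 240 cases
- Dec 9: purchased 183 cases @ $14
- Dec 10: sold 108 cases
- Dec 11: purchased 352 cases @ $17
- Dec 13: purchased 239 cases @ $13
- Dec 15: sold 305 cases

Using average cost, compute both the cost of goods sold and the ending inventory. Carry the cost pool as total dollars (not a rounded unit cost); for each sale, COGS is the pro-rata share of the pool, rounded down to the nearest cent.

COGS = $16,478.41; ending inventory = $6,795.59

After Dec 3: 125 on hand, pool $2,625.00 (≈ $21.0000 each)
After Dec 4: 426 on hand, pool $8,645.00 (≈ $20.2934 each)
Dec 6, sell 290: 290/426 × $8,645.00 → $5,885.09
After Dec 7: 322 on hand, pool $5,735.91 (≈ $17.8134 each)
Dec 8, sell 240: 240/322 × $5,735.91 → $4,275.21
After Dec 9: 265 on hand, pool $4,022.70 (≈ $15.1800 each)
Dec 10, sell 108: 108/265 × $4,022.70 → $1,639.44
After Dec 11: 509 on hand, pool $8,367.26 (≈ $16.4386 each)
After Dec 13: 748 on hand, pool $11,474.26 (≈ $15.3399 each)
Dec 15, sell 305: 305/748 × $11,474.26 → $4,678.67
Total COGS = $5,885.09 + $4,275.21 + $1,639.44 + $4,678.67 = $16,478.41
Ending inventory (cost pool remaining) = $6,795.59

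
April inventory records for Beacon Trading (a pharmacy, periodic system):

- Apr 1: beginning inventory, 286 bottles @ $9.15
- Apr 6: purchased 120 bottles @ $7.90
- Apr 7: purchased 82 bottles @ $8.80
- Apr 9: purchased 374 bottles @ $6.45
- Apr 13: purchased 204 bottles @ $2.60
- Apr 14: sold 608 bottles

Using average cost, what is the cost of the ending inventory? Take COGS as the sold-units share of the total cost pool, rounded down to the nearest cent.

Ending inventory = $3,105.98

Apr 14, sell 608: 608/1066 × $7,229.20 → $4,123.22
Ending inventory (cost pool remaining) = $3,105.98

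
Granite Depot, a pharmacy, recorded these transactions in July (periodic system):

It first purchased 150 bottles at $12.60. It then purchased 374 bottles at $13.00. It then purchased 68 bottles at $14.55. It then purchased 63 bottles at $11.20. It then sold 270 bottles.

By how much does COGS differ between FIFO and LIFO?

$52.00

FIFO COGS: 150 @ $12.60 + 120 @ $13.00 = $3,450.00
LIFO COGS: 63 @ $11.20 + 68 @ $14.55 + 139 @ $13.00 = $3,502.00
Difference = |$3,450.00 − $3,502.00| = $52.00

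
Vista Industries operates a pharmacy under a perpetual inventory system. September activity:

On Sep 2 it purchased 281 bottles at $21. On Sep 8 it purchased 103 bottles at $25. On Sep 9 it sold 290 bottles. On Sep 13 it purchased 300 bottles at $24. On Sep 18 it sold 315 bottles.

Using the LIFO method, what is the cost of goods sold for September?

COGS = $14,017

Sep 9, 290 sold [LIFO — newest first]: 103 @ $25 + 187 @ $21 = $6,502
Sep 18, 315 sold [LIFO — newest first]: 300 @ $24 + 15 @ $21 = $7,515
Total COGS = $6,502 + $7,515 = $14,017
Ending inventory: 79 @ $21 = $1,659
Check: goods available $15,676 = COGS $14,017 + ending $1,659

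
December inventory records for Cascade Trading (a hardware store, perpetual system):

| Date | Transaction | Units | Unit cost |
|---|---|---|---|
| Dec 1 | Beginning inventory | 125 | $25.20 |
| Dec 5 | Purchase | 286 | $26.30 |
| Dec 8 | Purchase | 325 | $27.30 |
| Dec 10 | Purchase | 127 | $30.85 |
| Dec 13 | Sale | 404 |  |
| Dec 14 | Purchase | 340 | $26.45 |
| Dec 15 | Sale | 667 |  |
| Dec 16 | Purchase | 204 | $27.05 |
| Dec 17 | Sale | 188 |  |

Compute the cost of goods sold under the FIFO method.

COGS = $33,970.05

Dec 13, 404 sold [FIFO — oldest first]: 125 @ $25.20 + 279 @ $26.30 = $10,487.70
Dec 15, 667 sold [FIFO — oldest first]: 7 @ $26.30 + 325 @ $27.30 + 127 @ $30.85 + 208 @ $26.45 = $18,476.15
Dec 17, 188 sold [FIFO — oldest first]: 132 @ $26.45 + 56 @ $27.05 = $5,006.20
Total COGS = $10,487.70 + $18,476.15 + $5,006.20 = $33,970.05
Ending inventory: 148 @ $27.05 = $4,003.40
Check: goods available $37,973.45 = COGS $33,970.05 + ending $4,003.40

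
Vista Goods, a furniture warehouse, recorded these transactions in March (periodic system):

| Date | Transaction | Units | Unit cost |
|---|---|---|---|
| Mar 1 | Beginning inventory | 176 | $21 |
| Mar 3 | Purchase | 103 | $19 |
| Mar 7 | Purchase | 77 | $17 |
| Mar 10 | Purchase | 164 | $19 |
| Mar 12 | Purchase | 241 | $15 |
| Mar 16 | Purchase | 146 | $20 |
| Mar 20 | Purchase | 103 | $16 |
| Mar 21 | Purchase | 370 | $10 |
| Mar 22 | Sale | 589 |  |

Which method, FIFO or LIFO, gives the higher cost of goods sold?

FIFO COGS: 176 @ $21 + 103 @ $19 + 77 @ $17 + 164 @ $19 + 69 @ $15 = $11,113
LIFO COGS: 370 @ $10 + 103 @ $16 + 116 @ $20 = $7,668

FIFO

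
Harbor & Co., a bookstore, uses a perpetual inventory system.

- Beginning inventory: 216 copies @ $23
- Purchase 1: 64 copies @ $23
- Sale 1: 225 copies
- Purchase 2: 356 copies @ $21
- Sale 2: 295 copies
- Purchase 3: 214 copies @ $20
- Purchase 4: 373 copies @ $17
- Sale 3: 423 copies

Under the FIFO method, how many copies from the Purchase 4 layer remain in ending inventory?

Sale 1 (225) [FIFO — oldest first]: 216 @ $23 + 9 @ $23 = $5,175
Sale 2 (295) [FIFO — oldest first]: 55 @ $23 + 240 @ $21 = $6,305
Sale 3 (423) [FIFO — oldest first]: 116 @ $21 + 214 @ $20 + 93 @ $17 = $8,297
Total COGS = $5,175 + $6,305 + $8,297 = $19,777
Ending inventory: 280 @ $17 = $4,760

280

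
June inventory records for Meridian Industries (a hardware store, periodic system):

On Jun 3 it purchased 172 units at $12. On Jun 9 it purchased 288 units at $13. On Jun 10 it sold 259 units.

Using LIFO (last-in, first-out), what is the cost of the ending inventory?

Jun 10, 259 sold [LIFO — newest first]: 259 @ $13 = $3,367
Ending inventory: 172 @ $12 + 29 @ $13 = $2,441

Ending inventory = $2,441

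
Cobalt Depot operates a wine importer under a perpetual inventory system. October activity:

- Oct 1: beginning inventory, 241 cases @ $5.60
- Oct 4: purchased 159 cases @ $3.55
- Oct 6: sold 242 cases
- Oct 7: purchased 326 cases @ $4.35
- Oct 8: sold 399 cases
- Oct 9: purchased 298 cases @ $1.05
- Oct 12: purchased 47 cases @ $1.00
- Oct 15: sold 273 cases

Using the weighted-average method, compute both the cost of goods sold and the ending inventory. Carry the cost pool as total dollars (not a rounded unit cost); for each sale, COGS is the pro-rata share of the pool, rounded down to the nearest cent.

After Oct 1: 241 on hand, pool $1,349.60 (≈ $5.6000 each)
After Oct 4: 400 on hand, pool $1,914.05 (≈ $4.7851 each)
Oct 6, sell 242: 242/400 × $1,914.05 → $1,158.00
After Oct 7: 484 on hand, pool $2,174.15 (≈ $4.4920 each)
Oct 8, sell 399: 399/484 × $2,174.15 → $1,792.32
After Oct 9: 383 on hand, pool $694.73 (≈ $1.8139 each)
After Oct 12: 430 on hand, pool $741.73 (≈ $1.7250 each)
Oct 15, sell 273: 273/430 × $741.73 → $470.91
Total COGS = $1,158.00 + $1,792.32 + $470.91 = $3,421.23
Ending inventory (cost pool remaining) = $270.82
Check: goods available $3,692.05 = COGS $3,421.23 + ending $270.82

COGS = $3,421.23; ending inventory = $270.82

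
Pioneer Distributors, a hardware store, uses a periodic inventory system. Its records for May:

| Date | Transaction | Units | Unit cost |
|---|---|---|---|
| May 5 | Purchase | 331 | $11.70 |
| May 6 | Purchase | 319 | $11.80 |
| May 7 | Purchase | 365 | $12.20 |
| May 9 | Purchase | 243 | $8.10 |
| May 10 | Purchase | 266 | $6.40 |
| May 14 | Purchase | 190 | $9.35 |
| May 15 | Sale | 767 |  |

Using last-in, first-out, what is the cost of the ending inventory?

Ending inventory = $11,260.30

May 15, 767 sold [LIFO — newest first]: 190 @ $9.35 + 266 @ $6.40 + 243 @ $8.10 + 68 @ $12.20 = $6,276.80
Ending inventory: 331 @ $11.70 + 319 @ $11.80 + 297 @ $12.20 = $11,260.30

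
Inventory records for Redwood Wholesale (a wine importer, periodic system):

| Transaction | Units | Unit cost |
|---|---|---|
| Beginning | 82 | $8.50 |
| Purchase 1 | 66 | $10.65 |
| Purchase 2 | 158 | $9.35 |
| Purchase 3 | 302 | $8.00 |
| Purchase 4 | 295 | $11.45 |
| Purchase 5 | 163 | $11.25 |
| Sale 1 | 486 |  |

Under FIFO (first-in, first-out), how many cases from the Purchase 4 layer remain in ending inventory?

Sale 1 (486) [FIFO — oldest first]: 82 @ $8.50 + 66 @ $10.65 + 158 @ $9.35 + 180 @ $8.00 = $4,317.20
Ending inventory: 122 @ $8.00 + 295 @ $11.45 + 163 @ $11.25 = $6,187.50

295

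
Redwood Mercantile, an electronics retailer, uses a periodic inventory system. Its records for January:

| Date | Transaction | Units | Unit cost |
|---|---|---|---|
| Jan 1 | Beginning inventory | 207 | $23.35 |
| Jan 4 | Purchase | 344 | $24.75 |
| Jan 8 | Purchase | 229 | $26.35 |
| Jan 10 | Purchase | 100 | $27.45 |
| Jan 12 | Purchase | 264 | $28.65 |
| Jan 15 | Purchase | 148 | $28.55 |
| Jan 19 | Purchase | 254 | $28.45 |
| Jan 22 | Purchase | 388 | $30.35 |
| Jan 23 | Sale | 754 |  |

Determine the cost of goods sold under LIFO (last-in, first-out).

Jan 23, 754 sold [LIFO — newest first]: 388 @ $30.35 + 254 @ $28.45 + 112 @ $28.55 = $22,199.70
Ending inventory: 207 @ $23.35 + 344 @ $24.75 + 229 @ $26.35 + 100 @ $27.45 + 264 @ $28.65 + 36 @ $28.55 = $30,718.00

COGS = $22,199.70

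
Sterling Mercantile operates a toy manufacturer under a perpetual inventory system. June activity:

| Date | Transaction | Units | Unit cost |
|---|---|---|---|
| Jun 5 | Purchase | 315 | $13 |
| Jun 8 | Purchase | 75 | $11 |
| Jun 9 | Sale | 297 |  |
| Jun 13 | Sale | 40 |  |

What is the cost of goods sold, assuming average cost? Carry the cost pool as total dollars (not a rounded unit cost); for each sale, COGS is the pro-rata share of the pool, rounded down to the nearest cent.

COGS = $4,251.37

After Jun 5: 315 on hand, pool $4,095.00 (≈ $13.0000 each)
After Jun 8: 390 on hand, pool $4,920.00 (≈ $12.6154 each)
Jun 9, sell 297: 297/390 × $4,920.00 → $3,746.76
Jun 13, sell 40: 40/93 × $1,173.24 → $504.61
Total COGS = $3,746.76 + $504.61 = $4,251.37
Ending inventory (cost pool remaining) = $668.63
Check: goods available $4,920.00 = COGS $4,251.37 + ending $668.63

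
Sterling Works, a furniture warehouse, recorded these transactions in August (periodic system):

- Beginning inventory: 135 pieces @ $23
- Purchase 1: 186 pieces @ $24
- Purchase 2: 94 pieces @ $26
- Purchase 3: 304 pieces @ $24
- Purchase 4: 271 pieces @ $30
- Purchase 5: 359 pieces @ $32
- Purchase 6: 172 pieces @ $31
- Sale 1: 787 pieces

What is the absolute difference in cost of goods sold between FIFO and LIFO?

$5,151

FIFO COGS: 135 @ $23 + 186 @ $24 + 94 @ $26 + 304 @ $24 + 68 @ $30 = $19,349
LIFO COGS: 172 @ $31 + 359 @ $32 + 256 @ $30 = $24,500
Difference = |$19,349 − $24,500| = $5,151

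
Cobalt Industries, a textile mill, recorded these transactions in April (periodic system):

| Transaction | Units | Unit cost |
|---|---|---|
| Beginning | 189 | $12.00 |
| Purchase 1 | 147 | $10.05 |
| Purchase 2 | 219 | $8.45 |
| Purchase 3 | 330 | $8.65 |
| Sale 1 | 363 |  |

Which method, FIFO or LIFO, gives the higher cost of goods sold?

FIFO

FIFO COGS: 189 @ $12.00 + 147 @ $10.05 + 27 @ $8.45 = $3,973.50
LIFO COGS: 330 @ $8.65 + 33 @ $8.45 = $3,133.35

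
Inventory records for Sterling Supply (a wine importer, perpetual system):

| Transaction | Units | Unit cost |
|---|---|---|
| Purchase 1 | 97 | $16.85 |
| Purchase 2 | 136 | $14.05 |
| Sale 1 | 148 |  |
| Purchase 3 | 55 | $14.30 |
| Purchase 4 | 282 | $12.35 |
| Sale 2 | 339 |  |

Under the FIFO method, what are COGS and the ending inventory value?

COGS = $6,789.40; ending inventory = $1,025.05

Sale 1 (148) [FIFO — oldest first]: 97 @ $16.85 + 51 @ $14.05 = $2,351.00
Sale 2 (339) [FIFO — oldest first]: 85 @ $14.05 + 55 @ $14.30 + 199 @ $12.35 = $4,438.40
Total COGS = $2,351.00 + $4,438.40 = $6,789.40
Ending inventory: 83 @ $12.35 = $1,025.05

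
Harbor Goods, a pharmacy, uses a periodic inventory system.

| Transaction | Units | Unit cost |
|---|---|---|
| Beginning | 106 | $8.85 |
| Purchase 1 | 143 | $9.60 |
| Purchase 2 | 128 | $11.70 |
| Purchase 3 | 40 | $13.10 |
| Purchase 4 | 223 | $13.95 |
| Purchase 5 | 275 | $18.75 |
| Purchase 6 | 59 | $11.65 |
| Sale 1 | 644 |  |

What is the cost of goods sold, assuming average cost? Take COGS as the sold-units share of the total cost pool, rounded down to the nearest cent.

COGS = $8,785.21

Sale 1, sell 644: 644/974 × $13,286.95 → $8,785.21
Ending inventory (cost pool remaining) = $4,501.74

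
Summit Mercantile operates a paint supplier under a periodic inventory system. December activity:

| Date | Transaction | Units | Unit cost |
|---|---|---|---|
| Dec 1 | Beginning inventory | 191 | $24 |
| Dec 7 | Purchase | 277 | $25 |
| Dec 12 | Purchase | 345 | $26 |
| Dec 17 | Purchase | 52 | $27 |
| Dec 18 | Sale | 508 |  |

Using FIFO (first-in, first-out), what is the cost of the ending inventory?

Dec 18, 508 sold [FIFO — oldest first]: 191 @ $24 + 277 @ $25 + 40 @ $26 = $12,549
Ending inventory: 305 @ $26 + 52 @ $27 = $9,334
Check: goods available $21,883 = COGS $12,549 + ending $9,334

Ending inventory = $9,334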